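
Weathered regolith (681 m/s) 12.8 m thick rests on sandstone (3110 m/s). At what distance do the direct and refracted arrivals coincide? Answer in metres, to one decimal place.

x_cross = 2h·√((V₂+V₁)/(V₂−V₁)).
(V₂+V₁)/(V₂−V₁) = (3110+681)/(3110−681) = 1.5607; √ = 1.2493.
x_cross = 2·12.8·1.2493 = 31.98 m.

32.0 m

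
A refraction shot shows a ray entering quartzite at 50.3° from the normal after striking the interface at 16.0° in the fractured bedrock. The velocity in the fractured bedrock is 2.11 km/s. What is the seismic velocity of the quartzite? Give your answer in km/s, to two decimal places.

5.89 km/s

Snell's law: sin 16.0°/V₁ = sin 50.3°/V₂.
V₂ = V₁·sin 50.3°/sin 16.0° = 2.11 × 2.7913 = 5.89 km/s.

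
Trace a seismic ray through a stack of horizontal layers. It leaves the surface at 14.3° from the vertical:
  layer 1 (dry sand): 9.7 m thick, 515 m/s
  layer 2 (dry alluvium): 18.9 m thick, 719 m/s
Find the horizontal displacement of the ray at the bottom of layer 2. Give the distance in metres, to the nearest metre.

9 m

p = sin θ₁/V₁ = sin 14.3°/515 = 4.7961e-04 s/m is conserved through the stack.
Layer 1: θ = 14.30°; offset = 9.7·tan 14.30° = 2.472 m.
Layer 2: sin θ = p·719 = 0.3448 → θ = 20.17°; offset = 18.9·tan 20.17° = 6.943 m.
Total horizontal offset = 9.416 m.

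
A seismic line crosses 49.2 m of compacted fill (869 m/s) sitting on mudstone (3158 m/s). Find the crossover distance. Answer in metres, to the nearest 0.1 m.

x_cross = 2h·√((V₂+V₁)/(V₂−V₁)).
(V₂+V₁)/(V₂−V₁) = (3158+869)/(3158−869) = 1.7593; √ = 1.3264.
x_cross = 2·49.2·1.3264 = 130.52 m.

130.5 m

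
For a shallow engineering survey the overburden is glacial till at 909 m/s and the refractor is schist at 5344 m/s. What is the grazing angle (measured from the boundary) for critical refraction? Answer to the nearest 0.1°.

Critical incidence: sin θ_c = V₁/V₂ = 909/5344 = 0.1701.
θ_c = arcsin 0.1701 = 9.79°.
Measured from the interface: 90° − 9.79° = 80.21°.

80.2°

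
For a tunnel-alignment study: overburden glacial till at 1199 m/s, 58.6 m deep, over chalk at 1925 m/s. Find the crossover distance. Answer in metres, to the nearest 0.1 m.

θ_c = arcsin(1199/1925) = 38.53°, so cos θ_c = 0.7823 and tᵢ = 2h cos θ_c/V₁ = 0.0765 s.
At crossover x/V₁ = x/V₂ + tᵢ ⇒ x = tᵢ/(1/V₁ − 1/V₂) = 0.07647/(8.3403e-04 − 5.1948e-04) = 243.12 m.

243.1 m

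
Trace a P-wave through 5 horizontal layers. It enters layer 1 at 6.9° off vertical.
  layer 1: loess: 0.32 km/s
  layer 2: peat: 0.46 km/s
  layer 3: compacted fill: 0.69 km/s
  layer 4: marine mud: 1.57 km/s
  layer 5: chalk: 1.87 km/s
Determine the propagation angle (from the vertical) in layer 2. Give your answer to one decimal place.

Snell's law across each interface conserves sin θ / V, so sin θ_2 = V_2·sin θ₁/V₁.
sin θ_2 = 0.46 × sin 6.9° / 0.32 = 0.1727.
θ_2 = 9.94° from the vertical.

9.9°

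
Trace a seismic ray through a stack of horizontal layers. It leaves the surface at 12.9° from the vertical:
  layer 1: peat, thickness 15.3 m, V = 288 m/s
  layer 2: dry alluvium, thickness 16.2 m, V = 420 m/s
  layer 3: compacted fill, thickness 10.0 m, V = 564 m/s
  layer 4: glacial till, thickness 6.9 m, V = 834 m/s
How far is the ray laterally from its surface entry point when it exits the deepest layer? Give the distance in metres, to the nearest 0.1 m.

p = sin θ₁/V₁ = sin 12.9°/288 = 7.7517e-04 s/m is conserved through the stack.
Layer 1: θ = 12.90°; offset = 15.3·tan 12.90° = 3.504 m.
Layer 2: sin θ = p·420 = 0.3256 → θ = 19.00°; offset = 16.2·tan 19.00° = 5.578 m.
Layer 3: sin θ = p·564 = 0.4372 → θ = 25.93°; offset = 10.0·tan 25.93° = 4.861 m.
Layer 4: sin θ = p·834 = 0.6465 → θ = 40.28°; offset = 6.9·tan 40.28° = 5.847 m.
Summing the layer offsets gives 19.791 m.

19.8 m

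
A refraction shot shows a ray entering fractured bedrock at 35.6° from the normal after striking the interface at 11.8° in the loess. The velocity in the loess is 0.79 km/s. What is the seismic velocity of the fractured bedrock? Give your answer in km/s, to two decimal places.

2.25 km/s

Snell's law: sin 11.8°/V₁ = sin 35.6°/V₂.
V₂ = V₁·sin 35.6°/sin 11.8° = 0.79 × 2.8466 = 2.25 km/s.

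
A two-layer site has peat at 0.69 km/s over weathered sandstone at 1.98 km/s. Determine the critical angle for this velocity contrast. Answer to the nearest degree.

Critical incidence: sin θ_c = V₁/V₂ = 0.69/1.98 = 0.3485.
θ_c = arcsin 0.3485 = 20.39°.

20°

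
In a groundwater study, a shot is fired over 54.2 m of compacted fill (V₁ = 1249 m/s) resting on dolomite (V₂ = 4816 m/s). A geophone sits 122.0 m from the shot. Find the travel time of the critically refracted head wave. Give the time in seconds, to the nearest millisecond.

t = x/V₂ + 2h·√(V₂²−V₁²)/(V₁V₂).
√(V₂²−V₁²) = √(4816²−1249²) = 4651.2 m/s; delay term = 2·54.2·4651.2/(1249·4816) = 0.08382 s.
t = 122.0/4816 + 0.08382 = 0.10915 s.

0.109 s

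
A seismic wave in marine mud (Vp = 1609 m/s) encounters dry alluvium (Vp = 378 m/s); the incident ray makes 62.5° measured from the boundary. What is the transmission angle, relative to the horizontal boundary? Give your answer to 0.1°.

83.8°

Convert to the normal: θ₁ = 90° − 62.5° = 27.5°.
Snell's law: sin θ₂ = (V₂/V₁)·sin θ₁ = (378/1609)·sin 27.5° = 0.1085.
θ₂ = arcsin 0.1085 = 6.23° from the normal.
From the interface: 90° − 6.23° = 83.77°.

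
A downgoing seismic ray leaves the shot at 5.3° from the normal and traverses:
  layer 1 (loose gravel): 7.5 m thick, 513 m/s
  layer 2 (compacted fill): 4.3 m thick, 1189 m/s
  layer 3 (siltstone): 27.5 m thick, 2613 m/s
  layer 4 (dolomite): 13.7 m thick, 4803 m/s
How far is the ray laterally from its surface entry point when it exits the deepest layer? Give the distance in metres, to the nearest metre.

Apply Snell's law at each interface; in layer i the horizontal offset is hᵢ·tan θᵢ.
Layer 1: θ = 5.30°; offset = 7.5·tan 5.30° = 0.696 m.
Layer 2: sin θ = 1189·sin 5.3°/513 = 0.2141, θ = 12.36°; offset = 4.3·tan 12.36° = 0.942 m.
Layer 3: sin θ = 2613·sin 5.3°/513 = 0.4705, θ = 28.07°; offset = 27.5·tan 28.07° = 14.663 m.
Layer 4: sin θ = 4803·sin 5.3°/513 = 0.8648, θ = 59.86°; offset = 13.7·tan 59.86° = 23.598 m.
Total horizontal offset = 39.900 m.

40 m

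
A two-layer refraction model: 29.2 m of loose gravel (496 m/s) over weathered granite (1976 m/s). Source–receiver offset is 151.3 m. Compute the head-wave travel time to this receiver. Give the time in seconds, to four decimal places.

0.1905 s

θ_c = arcsin(V₁/V₂) = arcsin(496/1976) = 14.54°, cos θ_c = 0.9680.
Intercept time tᵢ = 2h cos θ_c / V₁ = 2·29.2·0.9680/496 = 0.11397 s.
t = x/V₂ + tᵢ = 151.3/1976 + 0.11397 = 0.19054 s.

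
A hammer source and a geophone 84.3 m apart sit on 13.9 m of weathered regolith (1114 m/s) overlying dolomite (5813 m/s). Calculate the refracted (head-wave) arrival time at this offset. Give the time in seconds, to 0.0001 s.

0.0390 s

t = x/V₂ + 2h·√(V₂²−V₁²)/(V₁V₂).
√(V₂²−V₁²) = √(5813²−1114²) = 5705.3 m/s; delay term = 2·13.9·5705.3/(1114·5813) = 0.02449 s.
t = 84.3/5813 + 0.02449 = 0.03899 s.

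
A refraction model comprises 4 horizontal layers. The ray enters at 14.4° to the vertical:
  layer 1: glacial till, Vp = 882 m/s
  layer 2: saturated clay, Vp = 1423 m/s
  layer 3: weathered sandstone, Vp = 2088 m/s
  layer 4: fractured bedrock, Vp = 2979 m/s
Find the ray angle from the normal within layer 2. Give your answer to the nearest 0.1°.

Snell's law across each interface conserves sin θ / V, so sin θ_2 = V_2·sin θ₁/V₁.
sin θ_2 = 1423 × sin 14.4° / 882 = 0.4012.
θ_2 = arcsin 0.4012 = 23.66°.

23.7°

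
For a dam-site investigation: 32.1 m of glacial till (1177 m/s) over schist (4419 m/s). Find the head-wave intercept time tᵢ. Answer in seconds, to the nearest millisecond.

tᵢ = 2h·√(V₂²−V₁²)/(V₁V₂).
√(V₂²−V₁²) = √(4419²−1177²) = 4259.4 m/s.
tᵢ = 2·32.1·4259.4/(1177·4419) = 0.05258 s.

0.053 s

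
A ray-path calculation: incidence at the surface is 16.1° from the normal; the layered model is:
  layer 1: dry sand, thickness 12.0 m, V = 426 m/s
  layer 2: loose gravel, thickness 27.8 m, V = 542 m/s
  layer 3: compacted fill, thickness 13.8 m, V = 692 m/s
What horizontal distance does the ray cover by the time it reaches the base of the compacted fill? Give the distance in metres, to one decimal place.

Apply Snell's law at each interface; in layer i the horizontal offset is hᵢ·tan θᵢ.
Layer 1: θ = 16.10°; offset = 12.0·tan 16.10° = 3.464 m.
Layer 2: sin θ = 542·sin 16.1°/426 = 0.3528, θ = 20.66°; offset = 27.8·tan 20.66° = 10.483 m.
Layer 3: sin θ = 692·sin 16.1°/426 = 0.4505, θ = 26.77°; offset = 13.8·tan 26.77° = 6.963 m.
Total horizontal offset = 20.909 m.

20.9 m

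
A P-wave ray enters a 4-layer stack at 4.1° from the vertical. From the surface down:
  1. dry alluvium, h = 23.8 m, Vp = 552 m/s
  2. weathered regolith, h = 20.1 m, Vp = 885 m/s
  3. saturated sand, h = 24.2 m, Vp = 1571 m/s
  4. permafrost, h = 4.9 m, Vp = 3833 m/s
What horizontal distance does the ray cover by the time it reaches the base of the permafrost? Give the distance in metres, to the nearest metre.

p = sin θ₁/V₁ = sin 4.1°/552 = 1.2952e-04 s/m is conserved through the stack.
Layer 1: θ = 4.10°; offset = 23.8·tan 4.10° = 1.706 m.
Layer 2: sin θ = p·885 = 0.1146 → θ = 6.58°; offset = 20.1·tan 6.58° = 2.319 m.
Layer 3: sin θ = p·1571 = 0.2035 → θ = 11.74°; offset = 24.2·tan 11.74° = 5.030 m.
Layer 4: sin θ = p·3833 = 0.4965 → θ = 29.77°; offset = 4.9·tan 29.77° = 2.802 m.
Summing the layer offsets gives 11.857 m.

12 m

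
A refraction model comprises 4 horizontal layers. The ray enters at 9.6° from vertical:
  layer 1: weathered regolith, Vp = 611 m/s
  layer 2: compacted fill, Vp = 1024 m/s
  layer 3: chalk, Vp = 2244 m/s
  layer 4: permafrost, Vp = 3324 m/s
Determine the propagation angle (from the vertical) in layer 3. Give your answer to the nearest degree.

Ray parameter p = sin 9.6° / 611 = 2.7294e-04 s/m.
sin θ_3 = p·V_3 = 2.7294e-04 × 2244 = 0.6125.
θ_3 = 37.77° from the vertical.

38°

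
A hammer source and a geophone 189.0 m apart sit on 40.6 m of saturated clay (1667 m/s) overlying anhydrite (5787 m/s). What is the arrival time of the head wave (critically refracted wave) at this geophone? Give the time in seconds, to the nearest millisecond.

θ_c = arcsin(V₁/V₂) = arcsin(1667/5787) = 16.74°, cos θ_c = 0.9576.
Intercept time tᵢ = 2h cos θ_c / V₁ = 2·40.6·0.9576/1667 = 0.04665 s.
t = x/V₂ + tᵢ = 189.0/5787 + 0.04665 = 0.07930 s.

0.079 s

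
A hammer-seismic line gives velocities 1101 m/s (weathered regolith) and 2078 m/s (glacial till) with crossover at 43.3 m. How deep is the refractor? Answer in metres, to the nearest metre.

h = (x_cross/2)·√((V₂−V₁)/(V₂+V₁)).
(V₂−V₁)/(V₂+V₁) = (2078−1101)/(2078+1101) = 0.3073; √ = 0.5544.
h = (43.3/2)·0.5544 = 12.00 m.

12 m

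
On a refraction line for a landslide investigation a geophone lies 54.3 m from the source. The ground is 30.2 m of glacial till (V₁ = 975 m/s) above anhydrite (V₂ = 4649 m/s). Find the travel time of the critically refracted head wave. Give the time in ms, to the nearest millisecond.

t = x/V₂ + 2h·√(V₂²−V₁²)/(V₁V₂).
√(V₂²−V₁²) = √(4649²−975²) = 4545.6 m/s; delay term = 2·30.2·4545.6/(975·4649) = 0.06057 s.
t = 54.3/4649 + 0.06057 = 0.07225 s.

72 ms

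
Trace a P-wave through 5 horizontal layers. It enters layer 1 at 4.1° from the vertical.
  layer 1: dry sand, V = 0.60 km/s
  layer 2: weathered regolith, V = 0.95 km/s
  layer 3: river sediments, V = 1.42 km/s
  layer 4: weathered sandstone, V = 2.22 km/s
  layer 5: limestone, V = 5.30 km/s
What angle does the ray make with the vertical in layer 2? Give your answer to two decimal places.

Snell's law across each interface conserves sin θ / V, so sin θ_2 = V_2·sin θ₁/V₁.
sin θ_2 = 0.95 × sin 4.1° / 0.60 = 0.1132.
θ_2 = arcsin 0.1132 = 6.50°.

6.50°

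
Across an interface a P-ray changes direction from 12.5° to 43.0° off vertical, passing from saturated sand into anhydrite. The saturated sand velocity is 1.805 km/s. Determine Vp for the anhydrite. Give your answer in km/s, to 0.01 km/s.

5.69 km/s

Snell's law: sin 12.5°/V₁ = sin 43.0°/V₂.
V₂ = V₁·sin 43.0°/sin 12.5° = 1.805 × 3.1510 = 5.69 km/s.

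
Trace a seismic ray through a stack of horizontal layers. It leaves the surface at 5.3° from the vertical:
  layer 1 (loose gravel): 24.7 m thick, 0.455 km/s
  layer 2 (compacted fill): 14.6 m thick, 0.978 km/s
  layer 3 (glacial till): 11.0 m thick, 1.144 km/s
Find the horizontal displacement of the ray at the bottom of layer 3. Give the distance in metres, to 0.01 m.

Apply Snell's law at each interface; in layer i the horizontal offset is hᵢ·tan θᵢ.
Layer 1: θ = 5.30°; offset = 24.7·tan 5.30° = 2.2913 m.
Layer 2: sin θ = 0.978·sin 5.3°/0.455 = 0.1985, θ = 11.45°; offset = 14.6·tan 11.45° = 2.9577 m.
Layer 3: sin θ = 1.144·sin 5.3°/0.455 = 0.2322, θ = 13.43°; offset = 11.0·tan 13.43° = 2.6265 m.
Total horizontal offset = 7.8755 m.

7.88 m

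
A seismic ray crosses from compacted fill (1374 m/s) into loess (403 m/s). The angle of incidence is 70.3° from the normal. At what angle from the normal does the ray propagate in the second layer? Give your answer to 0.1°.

sin θ₁/V₁ = sin θ₂/V₂ ⇒ sin θ₂ = 403·sin 70.3°/1374 = 403·0.9415/1374 = 0.2761.
θ₂ = sin⁻¹(0.2761) = 16.03° (from vertical).

16.0°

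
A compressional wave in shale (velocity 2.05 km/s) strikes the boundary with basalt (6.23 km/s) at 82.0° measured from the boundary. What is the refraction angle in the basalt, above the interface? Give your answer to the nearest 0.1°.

65.0°

Convert to the normal: θ₁ = 90° − 82.0° = 8.0°.
Snell's law: sin θ₂ = (V₂/V₁)·sin θ₁ = (6.23/2.05)·sin 8.0° = 0.4230.
θ₂ = arcsin 0.4230 = 25.02° from the normal.
From the interface: 90° − 25.02° = 64.98°.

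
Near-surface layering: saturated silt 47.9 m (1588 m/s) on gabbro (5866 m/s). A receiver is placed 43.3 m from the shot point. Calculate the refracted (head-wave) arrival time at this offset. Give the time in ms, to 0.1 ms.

65.5 ms

t = x/V₂ + 2h·√(V₂²−V₁²)/(V₁V₂).
√(V₂²−V₁²) = √(5866²−1588²) = 5647.0 m/s; delay term = 2·47.9·5647.0/(1588·5866) = 0.05807 s.
t = 43.3/5866 + 0.05807 = 0.06546 s.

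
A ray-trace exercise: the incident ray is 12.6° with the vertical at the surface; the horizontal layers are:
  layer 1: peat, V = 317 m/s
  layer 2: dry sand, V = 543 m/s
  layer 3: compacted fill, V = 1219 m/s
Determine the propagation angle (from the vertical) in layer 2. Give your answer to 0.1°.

Ray parameter p = sin 12.6° / 317 = 6.8815e-04 s/m.
sin θ_2 = p·V_2 = 6.8815e-04 × 543 = 0.3737.
θ_2 = 21.94° from the vertical.

21.9°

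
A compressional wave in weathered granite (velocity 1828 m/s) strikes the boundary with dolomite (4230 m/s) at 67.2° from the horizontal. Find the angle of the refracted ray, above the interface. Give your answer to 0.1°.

Convert to the normal: θ₁ = 90° − 67.2° = 22.8°.
Snell's law: sin θ₂ = (V₂/V₁)·sin θ₁ = (4230/1828)·sin 22.8° = 0.8967.
θ₂ = arcsin 0.8967 = 63.73° from the normal.
From the interface: 90° − 63.73° = 26.27°.

26.3°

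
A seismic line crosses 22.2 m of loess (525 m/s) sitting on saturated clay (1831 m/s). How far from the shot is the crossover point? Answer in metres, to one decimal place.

θ_c = arcsin(525/1831) = 16.66°, so cos θ_c = 0.9580 and tᵢ = 2h cos θ_c/V₁ = 0.0810 s.
At crossover x/V₁ = x/V₂ + tᵢ ⇒ x = tᵢ/(1/V₁ − 1/V₂) = 0.08102/(1.9048e-03 − 5.4615e-04) = 59.63 m.

59.6 m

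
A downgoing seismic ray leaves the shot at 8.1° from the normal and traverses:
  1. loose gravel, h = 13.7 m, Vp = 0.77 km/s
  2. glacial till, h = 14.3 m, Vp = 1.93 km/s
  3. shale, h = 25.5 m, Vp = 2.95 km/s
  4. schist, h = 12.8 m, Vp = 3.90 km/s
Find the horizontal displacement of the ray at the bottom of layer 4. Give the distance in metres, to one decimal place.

36.7 m

Ray parameter p = sin 8.1° / 0.77 km/s = 1.8299e-01 s/km.
Layer 1: θ = 8.10°; offset = 13.7·tan 8.10° = 1.950 m.
Layer 2: sin θ = p·1.93 = 0.3532 → θ = 20.68°; offset = 14.3·tan 20.68° = 5.398 m.
Layer 3: sin θ = p·2.95 = 0.5398 → θ = 32.67°; offset = 25.5·tan 32.67° = 16.353 m.
Layer 4: sin θ = p·3.90 = 0.7137 → θ = 45.53°; offset = 12.8·tan 45.53° = 13.040 m.
Σ offsets = 36.741 m.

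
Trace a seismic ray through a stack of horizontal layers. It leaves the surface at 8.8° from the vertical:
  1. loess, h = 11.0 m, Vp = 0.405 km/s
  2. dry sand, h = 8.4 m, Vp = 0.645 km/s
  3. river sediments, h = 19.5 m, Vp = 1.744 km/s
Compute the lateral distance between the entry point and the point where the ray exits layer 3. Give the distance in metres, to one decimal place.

Apply Snell's law at each interface; in layer i the horizontal offset is hᵢ·tan θᵢ.
Layer 1: θ = 8.80°; offset = 11.0·tan 8.80° = 1.703 m.
Layer 2: sin θ = 0.645·sin 8.8°/0.405 = 0.2436, θ = 14.10°; offset = 8.4·tan 14.10° = 2.110 m.
Layer 3: sin θ = 1.744·sin 8.8°/0.405 = 0.6588, θ = 41.21°; offset = 19.5·tan 41.21° = 17.075 m.
Summing the layer offsets gives 20.888 m.

20.9 m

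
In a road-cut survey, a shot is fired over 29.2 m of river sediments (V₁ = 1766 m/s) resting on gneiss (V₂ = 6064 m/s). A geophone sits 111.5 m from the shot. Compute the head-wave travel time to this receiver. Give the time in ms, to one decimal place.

θ_c = arcsin(V₁/V₂) = arcsin(1766/6064) = 16.93°, cos θ_c = 0.9567.
Intercept time tᵢ = 2h cos θ_c / V₁ = 2·29.2·0.9567/1766 = 0.03164 s.
t = x/V₂ + tᵢ = 111.5/6064 + 0.03164 = 0.05002 s.

50.0 ms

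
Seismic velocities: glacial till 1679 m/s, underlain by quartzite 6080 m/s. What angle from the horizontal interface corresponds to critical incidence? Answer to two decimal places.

73.97°

Critical incidence: sin θ_c = V₁/V₂ = 1679/6080 = 0.2762.
θ_c = arcsin 0.2762 = 16.03°.
Measured from the interface: 90° − 16.03° = 73.97°.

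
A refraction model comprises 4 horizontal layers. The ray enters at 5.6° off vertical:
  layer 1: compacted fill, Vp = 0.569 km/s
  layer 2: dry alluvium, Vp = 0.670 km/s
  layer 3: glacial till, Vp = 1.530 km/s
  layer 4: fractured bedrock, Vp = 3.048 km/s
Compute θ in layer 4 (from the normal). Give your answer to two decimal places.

31.52°

Snell's law across each interface conserves sin θ / V, so sin θ_4 = V_4·sin θ₁/V₁.
sin θ_4 = 3.048 × sin 5.6° / 0.569 = 0.5227.
θ_4 = 31.52° from the vertical.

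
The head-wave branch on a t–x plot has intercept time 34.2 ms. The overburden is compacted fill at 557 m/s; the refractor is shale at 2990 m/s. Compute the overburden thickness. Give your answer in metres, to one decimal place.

θ_c = arcsin(557/2990) = 10.74°; cos θ_c = 0.9825.
tᵢ = 2h cos θ_c/V₁ ⇒ h = tᵢ·V₁/(2 cos θ_c) = 0.0342·557/(2·0.9825) = 9.69 m.

9.7 m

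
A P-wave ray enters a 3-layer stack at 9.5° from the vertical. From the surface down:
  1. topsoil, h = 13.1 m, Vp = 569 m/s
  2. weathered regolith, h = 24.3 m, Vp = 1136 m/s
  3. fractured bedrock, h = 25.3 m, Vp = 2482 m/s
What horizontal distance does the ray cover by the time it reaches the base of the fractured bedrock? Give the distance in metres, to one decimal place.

Apply Snell's law at each interface; in layer i the horizontal offset is hᵢ·tan θᵢ.
Layer 1: θ = 9.50°; offset = 13.1·tan 9.50° = 2.192 m.
Layer 2: sin θ = 1136·sin 9.5°/569 = 0.3295, θ = 19.24°; offset = 24.3·tan 19.24° = 8.481 m.
Layer 3: sin θ = 2482·sin 9.5°/569 = 0.7199, θ = 46.05°; offset = 25.3·tan 46.05° = 26.245 m.
Total horizontal offset = 36.918 m.

36.9 m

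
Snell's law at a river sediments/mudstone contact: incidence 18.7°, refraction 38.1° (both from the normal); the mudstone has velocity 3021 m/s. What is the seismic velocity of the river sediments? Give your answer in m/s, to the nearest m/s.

1570 m/s

Snell's law: sin 18.7°/V₁ = sin 38.1°/V₂.
V₁ = V₂·sin 18.7°/sin 38.1° = 3021 × 0.5196 = 1569.72 m/s.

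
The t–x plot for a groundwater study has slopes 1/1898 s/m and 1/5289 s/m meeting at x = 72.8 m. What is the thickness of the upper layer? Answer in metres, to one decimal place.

h = (x_cross/2)·√((V₂−V₁)/(V₂+V₁)).
(V₂−V₁)/(V₂+V₁) = (5289−1898)/(5289+1898) = 0.4718; √ = 0.6869.
h = (72.8/2)·0.6869 = 25.00 m.

25.0 m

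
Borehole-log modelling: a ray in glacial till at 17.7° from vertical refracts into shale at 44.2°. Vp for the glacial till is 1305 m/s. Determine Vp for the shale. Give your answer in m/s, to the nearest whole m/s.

sin 17.7° = 0.3040; sin 44.2° = 0.6972.
V₂ = V₁·(sin θ₂/sin θ₁) = 1305·(0.6972/0.3040) = 2992.44 m/s.

2992 m/s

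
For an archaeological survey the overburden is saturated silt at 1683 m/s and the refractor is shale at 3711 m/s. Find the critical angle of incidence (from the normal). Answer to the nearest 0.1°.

At critical incidence the refracted ray runs along the interface (θ₂ = 90°), so sin θ_c = V₁/V₂.
θ_c = arcsin(1683/3711) = arcsin 0.4535 = 26.97°.

27.0°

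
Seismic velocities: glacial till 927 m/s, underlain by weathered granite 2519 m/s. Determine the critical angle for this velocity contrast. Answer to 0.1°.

At critical incidence the refracted ray runs along the interface (θ₂ = 90°), so sin θ_c = V₁/V₂.
θ_c = arcsin(927/2519) = arcsin 0.3680 = 21.59°.

21.6°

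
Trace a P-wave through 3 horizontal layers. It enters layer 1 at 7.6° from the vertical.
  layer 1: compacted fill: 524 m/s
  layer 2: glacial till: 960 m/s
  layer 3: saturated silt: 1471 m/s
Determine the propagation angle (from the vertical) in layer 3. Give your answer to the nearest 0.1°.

21.8°

Ray parameter p = sin 7.6° / 524 = 2.5240e-04 s/m.
sin θ_3 = p·V_3 = 2.5240e-04 × 1471 = 0.3713.
θ_3 = 21.79° from the vertical.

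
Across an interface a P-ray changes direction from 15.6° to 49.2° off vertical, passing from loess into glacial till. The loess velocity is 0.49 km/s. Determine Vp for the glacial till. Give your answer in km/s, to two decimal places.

sin 15.6° = 0.2689; sin 49.2° = 0.7570.
V₂ = V₁·(sin θ₂/sin θ₁) = 0.49·(0.7570/0.2689) = 1.38 km/s.

1.38 km/s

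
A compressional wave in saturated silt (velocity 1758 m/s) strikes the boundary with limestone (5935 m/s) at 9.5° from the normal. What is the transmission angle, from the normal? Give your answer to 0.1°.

Snell's law: sin θ₂ = (V₂/V₁)·sin θ₁ = (5935/1758)·sin 9.5° = 0.5572.
θ₂ = sin⁻¹(0.5572) = 33.86° (from vertical).

33.9°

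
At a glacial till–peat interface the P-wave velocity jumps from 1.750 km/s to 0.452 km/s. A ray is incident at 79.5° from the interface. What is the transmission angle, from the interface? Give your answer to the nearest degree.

87°

Convert to the normal: θ₁ = 90° − 79.5° = 10.5°.
Snell's law: sin θ₂ = (V₂/V₁)·sin θ₁ = (0.452/1.750)·sin 10.5° = 0.0471.
θ₂ = arcsin 0.0471 = 2.70° from the normal.
From the interface: 90° − 2.70° = 87.30°.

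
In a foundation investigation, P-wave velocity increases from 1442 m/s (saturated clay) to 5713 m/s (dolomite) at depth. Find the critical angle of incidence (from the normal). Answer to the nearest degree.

15°

At critical incidence the refracted ray runs along the interface (θ₂ = 90°), so sin θ_c = V₁/V₂.
θ_c = arcsin(1442/5713) = arcsin 0.2524 = 14.62°.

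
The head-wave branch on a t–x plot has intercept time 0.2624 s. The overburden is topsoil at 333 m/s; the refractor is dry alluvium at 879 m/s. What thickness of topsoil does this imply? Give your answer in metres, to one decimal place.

h = tᵢ·V₁·V₂ / (2·√(V₂²−V₁²)).
√(V₂²−V₁²) = √(879² − 333²) = 813.5 m/s.
h = 0.2624 s × 333 × 879 / (2 × 813.5) = 47.21 m.

47.2 m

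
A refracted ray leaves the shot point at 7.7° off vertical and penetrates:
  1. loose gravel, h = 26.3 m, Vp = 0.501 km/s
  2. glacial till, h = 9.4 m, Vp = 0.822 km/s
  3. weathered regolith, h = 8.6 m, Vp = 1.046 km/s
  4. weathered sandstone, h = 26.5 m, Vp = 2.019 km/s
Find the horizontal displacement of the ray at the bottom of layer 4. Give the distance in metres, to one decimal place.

25.2 m

Ray parameter p = sin 7.7° / 0.501 km/s = 2.6744e-01 s/km.
Layer 1: θ = 7.70°; offset = 26.3·tan 7.70° = 3.556 m.
Layer 2: sin θ = p·0.822 = 0.2198 → θ = 12.70°; offset = 9.4·tan 12.70° = 2.118 m.
Layer 3: sin θ = p·1.046 = 0.2797 → θ = 16.24°; offset = 8.6·tan 16.24° = 2.506 m.
Layer 4: sin θ = p·2.019 = 0.5400 → θ = 32.68°; offset = 26.5·tan 32.68° = 17.000 m.
Total horizontal offset = 25.180 m.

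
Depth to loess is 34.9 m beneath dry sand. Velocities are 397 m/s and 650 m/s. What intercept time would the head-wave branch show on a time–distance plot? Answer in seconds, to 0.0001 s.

0.1392 s

tᵢ = 2h·√(V₂²−V₁²)/(V₁V₂).
√(V₂²−V₁²) = √(650²−397²) = 514.7 m/s.
tᵢ = 2·34.9·514.7/(397·650) = 0.13921 s.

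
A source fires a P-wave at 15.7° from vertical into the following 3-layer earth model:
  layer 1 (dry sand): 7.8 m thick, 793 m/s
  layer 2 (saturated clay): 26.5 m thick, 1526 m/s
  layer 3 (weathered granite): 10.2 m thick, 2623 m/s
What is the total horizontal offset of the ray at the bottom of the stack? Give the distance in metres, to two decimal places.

38.83 m

p = sin θ₁/V₁ = sin 15.7°/793 = 3.4124e-04 s/m is conserved through the stack.
Layer 1: θ = 15.70°; offset = 7.8·tan 15.70° = 2.1925 m.
Layer 2: sin θ = p·1526 = 0.5207 → θ = 31.38°; offset = 26.5·tan 31.38° = 16.1636 m.
Layer 3: sin θ = p·2623 = 0.8951 → θ = 63.52°; offset = 10.2·tan 63.52° = 20.4728 m.
Summing the layer offsets gives 38.8289 m.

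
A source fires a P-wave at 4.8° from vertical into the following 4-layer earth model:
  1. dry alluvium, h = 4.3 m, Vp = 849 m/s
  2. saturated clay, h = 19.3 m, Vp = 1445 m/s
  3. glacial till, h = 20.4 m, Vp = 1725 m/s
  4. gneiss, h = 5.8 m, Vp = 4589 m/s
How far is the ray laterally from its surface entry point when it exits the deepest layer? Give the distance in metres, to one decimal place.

Apply Snell's law at each interface; in layer i the horizontal offset is hᵢ·tan θᵢ.
Layer 1: θ = 4.80°; offset = 4.3·tan 4.80° = 0.361 m.
Layer 2: sin θ = 1445·sin 4.8°/849 = 0.1424, θ = 8.19°; offset = 19.3·tan 8.19° = 2.777 m.
Layer 3: sin θ = 1725·sin 4.8°/849 = 0.1700, θ = 9.79°; offset = 20.4·tan 9.79° = 3.520 m.
Layer 4: sin θ = 4589·sin 4.8°/849 = 0.4523, θ = 26.89°; offset = 5.8·tan 26.89° = 2.941 m.
Summing the layer offsets gives 9.599 m.

9.6 m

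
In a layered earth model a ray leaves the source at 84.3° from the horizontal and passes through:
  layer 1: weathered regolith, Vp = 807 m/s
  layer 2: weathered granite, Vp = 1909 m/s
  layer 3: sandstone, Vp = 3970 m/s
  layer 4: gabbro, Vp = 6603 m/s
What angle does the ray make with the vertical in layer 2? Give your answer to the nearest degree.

14°

From the normal: θ₁ = 90° − 84.3° = 5.7°.
Snell's law across each interface conserves sin θ / V, so sin θ_2 = V_2·sin θ₁/V₁.
sin θ_2 = 1909 × sin 5.7° / 807 = 0.2349.
θ_2 = arcsin 0.2349 = 13.59°.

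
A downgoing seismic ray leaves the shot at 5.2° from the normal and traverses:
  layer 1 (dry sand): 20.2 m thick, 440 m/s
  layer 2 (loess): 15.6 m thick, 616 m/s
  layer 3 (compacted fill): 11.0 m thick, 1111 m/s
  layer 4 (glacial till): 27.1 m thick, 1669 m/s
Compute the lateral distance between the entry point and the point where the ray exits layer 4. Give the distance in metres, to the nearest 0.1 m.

16.3 m

p = sin θ₁/V₁ = sin 5.2°/440 = 2.0598e-04 s/m is conserved through the stack.
Layer 1: θ = 5.20°; offset = 20.2·tan 5.20° = 1.838 m.
Layer 2: sin θ = p·616 = 0.1269 → θ = 7.29°; offset = 15.6·tan 7.29° = 1.996 m.
Layer 3: sin θ = p·1111 = 0.2288 → θ = 13.23°; offset = 11.0·tan 13.23° = 2.586 m.
Layer 4: sin θ = p·1669 = 0.3438 → θ = 20.11°; offset = 27.1·tan 20.11° = 9.921 m.
Σ offsets = 16.341 m.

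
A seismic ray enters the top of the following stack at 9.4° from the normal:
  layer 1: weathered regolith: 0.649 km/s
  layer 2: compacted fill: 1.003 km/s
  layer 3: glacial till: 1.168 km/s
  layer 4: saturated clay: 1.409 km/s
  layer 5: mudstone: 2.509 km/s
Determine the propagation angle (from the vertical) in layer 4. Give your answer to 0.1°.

Snell's law across each interface conserves sin θ / V, so sin θ_4 = V_4·sin θ₁/V₁.
sin θ_4 = 1.409 × sin 9.4° / 0.649 = 0.3546.
θ_4 = 20.77° from the vertical.

20.8°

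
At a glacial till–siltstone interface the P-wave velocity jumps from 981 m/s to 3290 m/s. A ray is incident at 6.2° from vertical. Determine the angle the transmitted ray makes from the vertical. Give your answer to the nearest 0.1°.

21.2°

sin θ₁/V₁ = sin θ₂/V₂ ⇒ sin θ₂ = 3290·sin 6.2°/981 = 3290·0.1080/981 = 0.3622.
θ₂ = arcsin 0.3622 = 21.24° from the normal.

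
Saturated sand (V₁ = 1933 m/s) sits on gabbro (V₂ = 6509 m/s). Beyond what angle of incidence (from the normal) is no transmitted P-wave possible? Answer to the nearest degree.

17°

Critical incidence: sin θ_c = V₁/V₂ = 1933/6509 = 0.2970.
θ_c = arcsin 0.2970 = 17.28°.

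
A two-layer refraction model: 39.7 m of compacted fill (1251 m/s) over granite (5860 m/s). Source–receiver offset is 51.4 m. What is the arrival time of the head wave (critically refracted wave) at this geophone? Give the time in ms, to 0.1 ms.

θ_c = arcsin(V₁/V₂) = arcsin(1251/5860) = 12.33°, cos θ_c = 0.9769.
Intercept time tᵢ = 2h cos θ_c / V₁ = 2·39.7·0.9769/1251 = 0.06201 s.
t = x/V₂ + tᵢ = 51.4/5860 + 0.06201 = 0.07078 s.

70.8 ms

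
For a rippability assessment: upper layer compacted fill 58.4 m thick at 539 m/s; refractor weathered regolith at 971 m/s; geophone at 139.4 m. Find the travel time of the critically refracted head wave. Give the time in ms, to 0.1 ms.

323.8 ms

t = x/V₂ + 2h·√(V₂²−V₁²)/(V₁V₂).
√(V₂²−V₁²) = √(971²−539²) = 807.7 m/s; delay term = 2·58.4·807.7/(539·971) = 0.18025 s.
t = 139.4/971 + 0.18025 = 0.32381 s.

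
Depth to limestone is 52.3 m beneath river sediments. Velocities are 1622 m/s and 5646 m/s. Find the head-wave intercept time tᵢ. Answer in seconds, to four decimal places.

θ_c = arcsin(V₁/V₂) = arcsin(1622/5646) = 16.70°; cos θ_c = 0.9578.
tᵢ = 2h·cos θ_c / V₁ = 2·52.3·0.9578 / 1622 = 0.06177 s.

0.0618 s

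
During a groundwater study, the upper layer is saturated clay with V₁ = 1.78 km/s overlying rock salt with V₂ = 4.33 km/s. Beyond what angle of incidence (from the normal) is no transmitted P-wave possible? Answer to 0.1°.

24.3°

At critical incidence the refracted ray runs along the interface (θ₂ = 90°), so sin θ_c = V₁/V₂.
θ_c = arcsin(1.78/4.33) = arcsin 0.4111 = 24.27°.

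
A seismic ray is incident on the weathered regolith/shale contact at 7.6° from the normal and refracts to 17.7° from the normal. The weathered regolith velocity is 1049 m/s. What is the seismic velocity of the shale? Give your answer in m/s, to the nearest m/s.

Snell's law: sin 7.6°/V₁ = sin 17.7°/V₂.
V₂ = V₁·sin 17.7°/sin 7.6° = 1049 × 2.2988 = 2411.46 m/s.

2411 m/s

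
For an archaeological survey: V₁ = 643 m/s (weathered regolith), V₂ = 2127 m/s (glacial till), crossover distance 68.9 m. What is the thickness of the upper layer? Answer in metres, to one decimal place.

x_cross = 2h·√((V₂+V₁)/(V₂−V₁)) → h = x_cross / (2·√((V₂+V₁)/(V₂−V₁))).
√((V₂+V₁)/(V₂−V₁)) = √((2127+643)/(2127−643)) = 1.3662.
h = 68.9 / (2·1.3662) = 25.22 m.

25.2 m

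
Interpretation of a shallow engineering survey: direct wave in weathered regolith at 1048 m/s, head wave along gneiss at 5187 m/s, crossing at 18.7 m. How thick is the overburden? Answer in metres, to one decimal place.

7.6 m

x_cross = 2h·√((V₂+V₁)/(V₂−V₁)) → h = x_cross / (2·√((V₂+V₁)/(V₂−V₁))).
√((V₂+V₁)/(V₂−V₁)) = √((5187+1048)/(5187−1048)) = 1.2274.
h = 18.7 / (2·1.2274) = 7.62 m.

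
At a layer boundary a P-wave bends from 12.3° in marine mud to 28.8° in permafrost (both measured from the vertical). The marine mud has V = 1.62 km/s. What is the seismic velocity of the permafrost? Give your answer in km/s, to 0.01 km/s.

sin 12.3° = 0.2130; sin 28.8° = 0.4818.
V₂ = V₁·(sin θ₂/sin θ₁) = 1.62·(0.4818/0.2130) = 3.66 km/s.

3.66 km/s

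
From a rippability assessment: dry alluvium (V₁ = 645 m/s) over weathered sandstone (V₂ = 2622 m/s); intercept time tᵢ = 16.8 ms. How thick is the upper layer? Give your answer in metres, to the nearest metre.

θ_c = arcsin(645/2622) = 14.24°; cos θ_c = 0.9693.
tᵢ = 2h cos θ_c/V₁ ⇒ h = tᵢ·V₁/(2 cos θ_c) = 0.0168·645/(2·0.9693) = 5.59 m.

6 m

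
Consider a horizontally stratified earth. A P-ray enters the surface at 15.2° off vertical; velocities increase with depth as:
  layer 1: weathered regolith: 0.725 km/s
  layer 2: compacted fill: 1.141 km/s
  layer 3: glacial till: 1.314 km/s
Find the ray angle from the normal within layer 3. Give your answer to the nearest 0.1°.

28.4°

Ray parameter p = sin 15.2° / 0.725 = 3.6164e-01 s/km.
sin θ_3 = p·V_3 = 3.6164e-01 × 1.314 = 0.4752.
θ_3 = 28.37° from the vertical.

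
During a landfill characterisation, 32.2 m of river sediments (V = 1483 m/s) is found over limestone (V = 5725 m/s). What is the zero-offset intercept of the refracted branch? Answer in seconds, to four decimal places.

tᵢ = 2h·√(V₂²−V₁²)/(V₁V₂).
√(V₂²−V₁²) = √(5725²−1483²) = 5529.6 m/s.
tᵢ = 2·32.2·5529.6/(1483·5725) = 0.04194 s.

0.0419 s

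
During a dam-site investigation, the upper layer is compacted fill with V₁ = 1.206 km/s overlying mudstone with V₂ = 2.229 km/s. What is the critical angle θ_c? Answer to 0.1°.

32.8°

Critical incidence: sin θ_c = V₁/V₂ = 1.206/2.229 = 0.5410.
θ_c = arcsin 0.5410 = 32.76°.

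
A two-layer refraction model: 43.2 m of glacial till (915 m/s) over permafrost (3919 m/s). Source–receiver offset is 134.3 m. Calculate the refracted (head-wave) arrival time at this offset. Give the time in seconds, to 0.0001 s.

0.1261 s

t = x/V₂ + 2h·√(V₂²−V₁²)/(V₁V₂).
√(V₂²−V₁²) = √(3919²−915²) = 3810.7 m/s; delay term = 2·43.2·3810.7/(915·3919) = 0.09182 s.
t = 134.3/3919 + 0.09182 = 0.12609 s.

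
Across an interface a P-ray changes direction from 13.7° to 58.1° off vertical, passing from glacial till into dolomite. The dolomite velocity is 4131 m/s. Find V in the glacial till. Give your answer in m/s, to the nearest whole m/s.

sin 13.7° = 0.2368; sin 58.1° = 0.8490.
V₁ = V₂·(sin θ₁/sin θ₂) = 4131·(0.2368/0.8490) = 1152.43 m/s.

1152 m/s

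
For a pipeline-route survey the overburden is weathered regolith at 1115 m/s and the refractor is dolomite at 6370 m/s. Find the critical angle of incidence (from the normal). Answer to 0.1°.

Critical incidence: sin θ_c = V₁/V₂ = 1115/6370 = 0.1750.
θ_c = arcsin 0.1750 = 10.08°.

10.1°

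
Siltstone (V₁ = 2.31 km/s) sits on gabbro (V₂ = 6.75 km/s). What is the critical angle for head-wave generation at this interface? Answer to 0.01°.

At critical incidence the refracted ray runs along the interface (θ₂ = 90°), so sin θ_c = V₁/V₂.
θ_c = arcsin(2.31/6.75) = arcsin 0.3422 = 20.01°.

20.01°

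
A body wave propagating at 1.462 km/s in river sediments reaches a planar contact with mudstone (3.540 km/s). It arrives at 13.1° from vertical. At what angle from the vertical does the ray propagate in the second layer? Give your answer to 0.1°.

33.3°

Snell's law: sin θ₂ = (V₂/V₁)·sin θ₁ = (3.540/1.462)·sin 13.1° = 0.5488.
θ₂ = arcsin 0.5488 = 33.28° from the normal.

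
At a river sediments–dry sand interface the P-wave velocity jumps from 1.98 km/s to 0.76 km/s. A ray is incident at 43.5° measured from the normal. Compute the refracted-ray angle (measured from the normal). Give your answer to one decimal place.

15.3°

Snell's law: sin θ₂ = (V₂/V₁)·sin θ₁ = (0.76/1.98)·sin 43.5° = 0.2642.
θ₂ = sin⁻¹(0.2642) = 15.32° (from vertical).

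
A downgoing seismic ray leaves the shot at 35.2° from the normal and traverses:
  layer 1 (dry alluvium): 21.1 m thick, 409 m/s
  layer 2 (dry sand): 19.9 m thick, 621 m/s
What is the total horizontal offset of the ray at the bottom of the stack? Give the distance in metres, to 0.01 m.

Apply Snell's law at each interface; in layer i the horizontal offset is hᵢ·tan θᵢ.
Layer 1: θ = 35.20°; offset = 21.1·tan 35.20° = 14.8844 m.
Layer 2: sin θ = 621·sin 35.2°/409 = 0.8752, θ = 61.07°; offset = 19.9·tan 61.07° = 36.0055 m.
Summing the layer offsets gives 50.8899 m.

50.89 m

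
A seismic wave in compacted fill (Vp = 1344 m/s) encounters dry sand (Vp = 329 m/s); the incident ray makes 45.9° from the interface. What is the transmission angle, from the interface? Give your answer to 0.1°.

80.2°

Convert to the normal: θ₁ = 90° − 45.9° = 44.1°.
sin θ₁/V₁ = sin θ₂/V₂ ⇒ sin θ₂ = 329·sin 44.1°/1344 = 329·0.6959/1344 = 0.1704.
θ₂ = arcsin 0.1704 = 9.81° from the normal.
From the interface: 90° − 9.81° = 80.19°.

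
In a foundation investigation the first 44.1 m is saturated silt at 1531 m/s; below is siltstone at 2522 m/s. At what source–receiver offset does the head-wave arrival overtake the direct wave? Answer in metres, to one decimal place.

x_cross = 2h·√((V₂+V₁)/(V₂−V₁)).
(V₂+V₁)/(V₂−V₁) = (2522+1531)/(2522−1531) = 4.0898; √ = 2.0223.
x_cross = 2·44.1·2.0223 = 178.37 m.

178.4 m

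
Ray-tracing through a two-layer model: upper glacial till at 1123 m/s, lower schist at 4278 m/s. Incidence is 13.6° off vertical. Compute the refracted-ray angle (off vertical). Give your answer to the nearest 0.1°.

Snell's law: sin θ₂ = (V₂/V₁)·sin θ₁ = (4278/1123)·sin 13.6° = 0.8958.
θ₂ = arcsin 0.8958 = 63.61° from the normal.

63.6°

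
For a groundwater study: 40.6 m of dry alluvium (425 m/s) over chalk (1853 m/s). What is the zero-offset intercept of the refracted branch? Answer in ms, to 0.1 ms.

tᵢ = 2h·√(V₂²−V₁²)/(V₁V₂).
√(V₂²−V₁²) = √(1853²−425²) = 1803.6 m/s.
tᵢ = 2·40.6·1803.6/(425·1853) = 0.18597 s.

186.0 ms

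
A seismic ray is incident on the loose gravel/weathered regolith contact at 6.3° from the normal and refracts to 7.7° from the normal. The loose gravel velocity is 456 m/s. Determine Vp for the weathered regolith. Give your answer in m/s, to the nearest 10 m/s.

Snell's law: sin 6.3°/V₁ = sin 7.7°/V₂.
V₂ = V₁·sin 7.7°/sin 6.3° = 456 × 1.2210 = 556.78 m/s.

560 m/s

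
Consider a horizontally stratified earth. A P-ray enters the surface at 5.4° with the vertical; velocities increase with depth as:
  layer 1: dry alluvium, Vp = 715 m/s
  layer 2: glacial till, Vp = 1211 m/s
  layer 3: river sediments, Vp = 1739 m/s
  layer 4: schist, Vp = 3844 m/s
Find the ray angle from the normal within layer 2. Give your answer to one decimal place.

Ray parameter p = sin 5.4° / 715 = 1.3162e-04 s/m.
sin θ_2 = p·V_2 = 1.3162e-04 × 1211 = 0.1594.
θ_2 = 9.17° from the vertical.

9.2°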